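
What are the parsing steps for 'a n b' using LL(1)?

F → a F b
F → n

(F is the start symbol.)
Stack is shown with the top on the left.

Stack    Input    Action
------------------------
F $      a n b $  output F → a F b
a F b $  a n b $  match 'a'
F b $    n b $    output F → n
n b $    n b $    match 'n'
b $      b $      match 'b'
$        $        accept

The string is accepted.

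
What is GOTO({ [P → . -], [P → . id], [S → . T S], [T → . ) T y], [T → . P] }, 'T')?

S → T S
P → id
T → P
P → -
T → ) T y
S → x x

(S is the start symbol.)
GOTO(I, 'T') = CLOSURE({ [A → αX.β] : [A → α.Xβ] ∈ I, X = 'T' })

Items with dot before 'T', with the dot advanced:
  [S → . T S] → [S → T . S]
Closure of the advanced items:
  [S → T . S] has the dot before S: add [S → . T S], [S → . x x]
  [S → . T S] has the dot before T: add [T → . P], [T → . ) T y]
  [T → . P] has the dot before P: add [P → . id], [P → . -]

GOTO = { [P → . -], [P → . id], [S → . T S], [S → . x x], [S → T . S], [T → . ) T y], [T → . P] }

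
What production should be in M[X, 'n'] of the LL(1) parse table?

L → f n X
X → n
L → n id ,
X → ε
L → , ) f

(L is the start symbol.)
To find M[X, 'n'], we find productions for X where 'n' is in the predict set (PREDICT(N → α) = (FIRST(α) \ {ε}) ∪ (FOLLOW(N) if α ⇒* ε)).

Relevant sets:
  FOLLOW(X) = { $ }

X → n: PREDICT = { 'n' }
  'n' is in predict set, so this production goes in M[X, 'n']
X → ε: PREDICT = { $ }

M[X, 'n'] = X → n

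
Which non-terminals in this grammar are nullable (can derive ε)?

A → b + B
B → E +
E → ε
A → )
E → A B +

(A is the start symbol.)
{ 'E' }

A non-terminal is nullable if it can derive ε (the empty string): either it has an ε-production, or it has a production whose right-hand side consists entirely of nullable non-terminals.

ε-productions: E → ε
So E is immediately nullable.
No further non-terminal can be added: every production for the remaining non-terminals contains a terminal or a non-nullable non-terminal.
Nullable = { 'E' }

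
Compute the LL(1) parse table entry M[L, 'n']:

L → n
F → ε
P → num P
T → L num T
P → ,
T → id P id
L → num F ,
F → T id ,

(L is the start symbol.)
L → n

To find M[L, 'n'], we find productions for L where 'n' is in the predict set (PREDICT(N → α) = (FIRST(α) \ {ε}) ∪ (FOLLOW(N) if α ⇒* ε)).

L → n: PREDICT = { 'n' }
  'n' is in predict set, so this production goes in M[L, 'n']
L → num F ,: PREDICT = { 'num' }

M[L, 'n'] = L → n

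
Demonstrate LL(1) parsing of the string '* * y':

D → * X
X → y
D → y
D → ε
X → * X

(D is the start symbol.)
LL(1) parsing maintains a stack (initially the start symbol over $) and the input. At each step: if the stack top is a terminal, match it against the current input token; if it is a non-terminal N, replace it with the RHS of M[N, lookahead] (the unique production whose predict set contains the lookahead).

Stack is shown with the top on the left.

Stack  Input    Action
----------------------
D $    * * y $  output D → * X
* X $  * * y $  match '*'
X $    * y $    output X → * X
* X $  * y $    match '*'
X $    y $      output X → y
y $    y $      match 'y'
$      $        accept

The string is accepted.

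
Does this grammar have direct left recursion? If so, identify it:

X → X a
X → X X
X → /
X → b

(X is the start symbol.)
Yes, X is left-recursive

Direct left recursion occurs when N → N α for some non-terminal N (the right-hand side begins with the left-hand side itself).

X → X a: LEFT RECURSIVE (starts with X)
X → X X: LEFT RECURSIVE (starts with X)
X → /: starts with '/'
X → b: starts with b

The grammar has direct left recursion on: X.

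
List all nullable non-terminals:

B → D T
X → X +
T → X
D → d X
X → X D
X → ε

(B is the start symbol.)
{ 'T', 'X' }

ε-productions: X → ε
So X is immediately nullable.
T → X: every symbol on the right is nullable, so T is nullable too.
No further non-terminal can be added: every production for the remaining non-terminals contains a terminal or a non-nullable non-terminal.
Nullable = { 'T', 'X' }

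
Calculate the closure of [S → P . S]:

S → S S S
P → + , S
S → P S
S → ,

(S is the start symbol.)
To compute CLOSURE, for each item [A → α.Bβ] where B is a non-terminal, add [B → .γ] for all productions B → γ; repeat for the newly added items until nothing changes.

Start with: [S → P . S]
  [S → P . S] has the dot before S: add [S → . S S S], [S → . P S], [S → . ,]
  [S → . P S] has the dot before P: add [P → . + , S]
No further items can be added.

CLOSURE = { [P → . + , S], [S → . ,], [S → . P S], [S → . S S S], [S → P . S] }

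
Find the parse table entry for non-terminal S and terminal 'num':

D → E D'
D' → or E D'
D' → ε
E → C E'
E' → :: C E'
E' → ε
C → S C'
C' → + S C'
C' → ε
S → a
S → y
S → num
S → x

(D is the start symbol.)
To find M[S, 'num'], we find productions for S where 'num' is in the predict set (PREDICT(N → α) = (FIRST(α) \ {ε}) ∪ (FOLLOW(N) if α ⇒* ε)).

S → a: PREDICT = { 'a' }
S → y: PREDICT = { 'y' }
S → num: PREDICT = { 'num' }
  'num' is in predict set, so this production goes in M[S, 'num']
S → x: PREDICT = { 'x' }

M[S, 'num'] = S → num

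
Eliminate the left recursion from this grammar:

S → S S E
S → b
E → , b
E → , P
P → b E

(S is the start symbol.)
S is directly left-recursive. The standard transformation for
  A → A α₁ | ... | A α_m | β₁ | ... | β_n
is
  A  → β₁ A' | ... | β_n A'
  A' → α₁ A' | ... | α_m A' | ε

S → b becomes S → b S'
S → S S E becomes S' → S E S'
Add S' → ε

Productions for other non-terminals are unchanged:
  E → , b
  E → , P
  P → b E

Resulting grammar:
S → b S'
S' → S E S'
S' → ε
E → , b
E → , P
P → b E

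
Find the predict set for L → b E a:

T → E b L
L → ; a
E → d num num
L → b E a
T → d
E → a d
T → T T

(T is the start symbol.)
{ 'b' }

PREDICT(L → b E a) = (FIRST(RHS) \ {ε}) ∪ (FOLLOW(L) if ε ∈ FIRST(RHS), i.e. RHS ⇒* ε)
FIRST(b E a) = { 'b' }
ε ∉ FIRST(b E a), so FOLLOW(L) is not added.
PREDICT(L → b E a) = { 'b' }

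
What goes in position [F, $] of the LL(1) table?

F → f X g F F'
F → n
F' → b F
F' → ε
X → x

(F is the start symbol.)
To find M[F, $], we find productions for F where $ is in the predict set (PREDICT(N → α) = (FIRST(α) \ {ε}) ∪ (FOLLOW(N) if α ⇒* ε)).

F → f X g F F': PREDICT = { 'f' }
F → n: PREDICT = { 'n' }

M[F, $] is empty (no production applies)

Answer: Empty (error entry)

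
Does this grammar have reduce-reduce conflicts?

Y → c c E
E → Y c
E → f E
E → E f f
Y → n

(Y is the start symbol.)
A reduce-reduce conflict occurs when an LR(0) state has two complete items [A → α .] and [B → β .] — both call for a reduction, and with no lookahead the parser cannot choose between them.

Augment with Y' → Y and build the canonical LR(0) collection (I0 = CLOSURE({[Y' → . Y]}), then GOTO on every symbol after a dot until no new states appear). It has 12 states:
  I0: { [Y → . c c E], [Y → . n], [Y' → . Y] }  — shift
  I1: { [Y' → Y .] }  — accept
  I2: { [Y → c . c E] }  — shift
  I3: { [Y → n .] }  — reduce
  I4: { [E → . E f f], [E → . Y c], [E → . f E], [Y → . c c E], [Y → . n], [Y → c c . E] }  — shift
  I5: { [E → E . f f], [Y → c c E .] }  — shift, reduce
  I6: { [E → Y . c] }  — shift
  I7: { [E → . E f f], [E → . Y c], [E → . f E], [E → f . E], [Y → . c c E], [Y → . n] }  — shift
  I8: { [E → E . f f], [E → f E .] }  — shift, reduce
  I9: { [E → E f . f] }  — shift
  I10: { [E → E f f .] }  — reduce
  I11: { [E → Y c .] }  — reduce

No state contains more than one complete item.

Answer: No reduce-reduce conflicts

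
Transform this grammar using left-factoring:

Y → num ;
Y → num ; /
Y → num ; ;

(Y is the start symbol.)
Left-factoring transforms A → αβ₁ | αβ₂ into A → αA' and A' → β₁ | β₂
(α is the longest common prefix among the alternatives). Repeat until
no nonterminal has two alternatives with a common prefix.

Round 1: Y has alternatives sharing prefix 'num ;'. Introduce Y': Y → num ; Y'
  Add: Y' → ε
  Add: Y' → /
  Add: Y' → ;

No remaining common prefixes — done.

Resulting grammar:
Y → num ; Y'
Y' → ε
Y' → /
Y' → ;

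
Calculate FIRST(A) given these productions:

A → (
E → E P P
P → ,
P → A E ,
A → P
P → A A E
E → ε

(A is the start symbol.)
To compute FIRST(A), examine every production with A on the left-hand side, reading each right-hand side left to right until a non-nullable symbol is reached.

FIRST sets of the other non-terminals involved (by the same procedure, iterated to a fixed point):
  FIRST(P) = { '(', ',' }

From A → (:
  - '(' is a terminal: add '(' and stop
From A → P:
  - P is a non-terminal: add FIRST(P) \ {ε} = { '(', ',' }
    P is not nullable, so stop

Collecting: FIRST(A) = { '(', ',' }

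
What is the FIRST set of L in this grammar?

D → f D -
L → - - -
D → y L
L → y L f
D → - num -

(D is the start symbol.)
{ '-', 'y' }

To compute FIRST(L), examine every production with L on the left-hand side, reading each right-hand side left to right until a non-nullable symbol is reached.

From L → - - -:
  - '-' is a terminal: add '-' and stop
From L → y L f:
  - y is a terminal: add 'y' and stop

Collecting: FIRST(L) = { '-', 'y' }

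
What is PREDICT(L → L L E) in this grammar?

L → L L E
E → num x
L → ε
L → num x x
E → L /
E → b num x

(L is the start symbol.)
PREDICT(L → L L E) = (FIRST(RHS) \ {ε}) ∪ (FOLLOW(L) if ε ∈ FIRST(RHS), i.e. RHS ⇒* ε)
FIRST(L) = { '/', 'b', 'num', ε }
FIRST(E) = { '/', 'b', 'num' }
FIRST(L L E) = { '/', 'b', 'num' }
ε ∉ FIRST(L L E), so FOLLOW(L) is not added.
PREDICT(L → L L E) = { '/', 'b', 'num' }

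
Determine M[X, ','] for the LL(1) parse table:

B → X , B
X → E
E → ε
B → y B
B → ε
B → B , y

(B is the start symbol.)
To find M[X, ','], we find productions for X where ',' is in the predict set (PREDICT(N → α) = (FIRST(α) \ {ε}) ∪ (FOLLOW(N) if α ⇒* ε)).

Relevant sets:
  FIRST(E) = { ε }
  FOLLOW(X) = { ',' }

X → E: PREDICT = { ',' }
  ',' is in predict set, so this production goes in M[X, ',']

M[X, ','] = X → E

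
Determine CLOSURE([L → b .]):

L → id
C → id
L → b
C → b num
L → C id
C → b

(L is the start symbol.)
{ [L → b .] }

Start with: [L → b .]
The dot is at the end, so nothing is added.

CLOSURE = { [L → b .] }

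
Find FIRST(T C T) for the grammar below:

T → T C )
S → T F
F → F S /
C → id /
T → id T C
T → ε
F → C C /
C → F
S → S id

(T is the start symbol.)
FIRST sets of the non-terminals involved (from the grammar, by fixed-point iteration):
  FIRST(T) = { 'id', ε }
  FIRST(C) = { 'id' }

To compute FIRST(T C T), process the symbols left to right:
Symbol T is a non-terminal. Add FIRST(T) \ {ε} = { 'id' }
T is nullable (ε ∈ FIRST(T)), continue to the next symbol.
Symbol C is a non-terminal. Add FIRST(C) \ {ε} = { 'id' }
C is not nullable (ε ∉ FIRST(C)), so stop here.
FIRST(T C T) = { 'id' }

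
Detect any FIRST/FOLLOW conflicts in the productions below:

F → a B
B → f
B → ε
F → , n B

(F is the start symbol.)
A FIRST/FOLLOW conflict occurs when a non-terminal N has a nullable alternative N → β (β ⇒* ε) and another alternative N → α with FIRST(α) ∩ FOLLOW(N) ≠ ∅: on such a lookahead the parser cannot decide between expanding α and letting N vanish via β.

Nullable non-terminals: B.

B: nullable alternative(s) B → ε; FOLLOW(B) = { $ }
  B → f: FIRST \ {ε} = { 'f' } — disjoint from FOLLOW(B)
  B → ε: FIRST \ {ε} = { } — this is the only nullable alternative, skip

F has no nullable alternative, so no FIRST/FOLLOW check is needed there.

No FIRST/FOLLOW conflicts found.

Answer: No FIRST/FOLLOW conflicts.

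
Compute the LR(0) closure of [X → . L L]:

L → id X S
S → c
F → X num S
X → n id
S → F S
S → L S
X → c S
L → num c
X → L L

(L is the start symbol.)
To compute CLOSURE, for each item [A → α.Bβ] where B is a non-terminal, add [B → .γ] for all productions B → γ; repeat for the newly added items until nothing changes.

Start with: [X → . L L]
  [X → . L L] has the dot before L: add [L → . id X S], [L → . num c]
No further items can be added.

CLOSURE = { [L → . id X S], [L → . num c], [X → . L L] }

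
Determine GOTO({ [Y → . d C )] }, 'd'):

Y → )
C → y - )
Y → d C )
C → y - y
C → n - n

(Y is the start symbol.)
GOTO(I, 'd') = CLOSURE({ [A → αX.β] : [A → α.Xβ] ∈ I, X = 'd' })

Items with dot before 'd', with the dot advanced:
  [Y → . d C )] → [Y → d . C )]
Closure of the advanced items:
  [Y → d . C )] has the dot before C: add [C → . y - )], [C → . y - y], [C → . n - n]

GOTO = { [C → . n - n], [C → . y - )], [C → . y - y], [Y → d . C )] }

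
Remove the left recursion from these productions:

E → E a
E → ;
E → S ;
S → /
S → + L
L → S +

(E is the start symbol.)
E is directly left-recursive. The standard transformation for
  A → A α₁ | ... | A α_m | β₁ | ... | β_n
is
  A  → β₁ A' | ... | β_n A'
  A' → α₁ A' | ... | α_m A' | ε

E → ; becomes E → ; E'
E → S ; becomes E → S ; E'
E → E a becomes E' → a E'
Add E' → ε

Productions for other non-terminals are unchanged:
  S → /
  S → + L
  L → S +

Resulting grammar:
E → ; E'
E → S ; E'
E' → a E'
E' → ε
S → /
S → + L
L → S +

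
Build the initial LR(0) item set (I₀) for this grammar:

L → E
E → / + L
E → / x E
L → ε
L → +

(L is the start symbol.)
First, augment the grammar with L' → L
I₀ = CLOSURE({ [L' → . L] }):
  [L' → . L] has the dot before L: add [L → . E], [L → .], [L → . +]
  [L → . E] has the dot before E: add [E → . / + L], [E → . / x E]
No further items can be added.

I₀ = { [E → . / + L], [E → . / x E], [L → . +], [L → . E], [L → .], [L' → . L] }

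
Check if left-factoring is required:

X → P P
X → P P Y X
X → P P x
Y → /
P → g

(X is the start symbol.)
Left-factoring is needed when two productions for the same non-terminal
share a common prefix on the right-hand side.

Productions for X:
  X → P P
  X → P P Y X
  X → P P x

Found common prefix 'P P' in productions for X

Answer: Yes, X has productions with common prefix 'P P'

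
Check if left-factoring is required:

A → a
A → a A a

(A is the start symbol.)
Yes, A has productions with common prefix 'a'

Left-factoring is needed when two productions for the same non-terminal
share a common prefix on the right-hand side.

Productions for A:
  A → a
  A → a A a

Found common prefix 'a' in productions for A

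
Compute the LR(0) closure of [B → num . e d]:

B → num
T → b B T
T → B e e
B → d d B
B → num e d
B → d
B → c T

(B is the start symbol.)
To compute CLOSURE, for each item [A → α.Bβ] where B is a non-terminal, add [B → .γ] for all productions B → γ; repeat for the newly added items until nothing changes.

Start with: [B → num . e d]
The dot precedes the terminal e, so nothing is added.

CLOSURE = { [B → num . e d] }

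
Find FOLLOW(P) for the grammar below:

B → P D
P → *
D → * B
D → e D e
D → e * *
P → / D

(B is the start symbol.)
To compute FOLLOW(P), find every occurrence of P on a right-hand side N → α P β: add FIRST(β) \ {ε}, and if β is empty or nullable also add FOLLOW(N). Iterate to a fixed point.

In B → P D: P is followed by D, add FIRST(D) \ {ε} = { '*', 'e' }

Taking the union: FOLLOW(P) = { '*', 'e' }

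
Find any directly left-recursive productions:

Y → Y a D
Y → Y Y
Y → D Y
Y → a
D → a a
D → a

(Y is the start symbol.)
Direct left recursion occurs when N → N α for some non-terminal N (the right-hand side begins with the left-hand side itself).

Y → Y a D: LEFT RECURSIVE (starts with Y)
Y → Y Y: LEFT RECURSIVE (starts with Y)
Y → D Y: starts with D
Y → a: starts with a
D → a a: starts with a
D → a: starts with a

The grammar has direct left recursion on: Y.

Answer: Yes, Y is left-recursive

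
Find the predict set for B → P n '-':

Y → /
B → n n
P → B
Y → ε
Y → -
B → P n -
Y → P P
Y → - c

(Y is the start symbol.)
PREDICT(B → P n '-') = (FIRST(RHS) \ {ε}) ∪ (FOLLOW(B) if ε ∈ FIRST(RHS), i.e. RHS ⇒* ε)
FIRST(P) = { 'n' }
FIRST(P n '-') = { 'n' }
ε ∉ FIRST(P n '-'), so FOLLOW(B) is not added.
PREDICT(B → P n '-') = { 'n' }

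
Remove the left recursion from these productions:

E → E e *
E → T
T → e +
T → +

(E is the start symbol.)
E → T E'
E' → e * E'
E' → ε
T → e +
T → +

E is directly left-recursive. The standard transformation for
  A → A α₁ | ... | A α_m | β₁ | ... | β_n
is
  A  → β₁ A' | ... | β_n A'
  A' → α₁ A' | ... | α_m A' | ε

E → T becomes E → T E'
E → E e * becomes E' → e * E'
Add E' → ε

Productions for other non-terminals are unchanged:
  T → e +
  T → +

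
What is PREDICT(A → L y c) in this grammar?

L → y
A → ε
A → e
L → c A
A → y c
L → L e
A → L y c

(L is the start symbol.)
{ 'c', 'y' }

PREDICT(A → L y c) = (FIRST(RHS) \ {ε}) ∪ (FOLLOW(A) if ε ∈ FIRST(RHS), i.e. RHS ⇒* ε)
FIRST(L) = { 'c', 'y' }
FIRST(L y c) = { 'c', 'y' }
ε ∉ FIRST(L y c), so FOLLOW(A) is not added.
PREDICT(A → L y c) = { 'c', 'y' }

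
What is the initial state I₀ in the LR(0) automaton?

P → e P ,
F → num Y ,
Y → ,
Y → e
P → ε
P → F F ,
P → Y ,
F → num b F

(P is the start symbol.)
First, augment the grammar with P' → P
I₀ = CLOSURE({ [P' → . P] }):
  [P' → . P] has the dot before P: add [P → . e P ,], [P → .], [P → . F F ,], [P → . Y ,]
  [P → . F F ,] has the dot before F: add [F → . num Y ,], [F → . num b F]
  [P → . Y ,] has the dot before Y: add [Y → . ,], [Y → . e]
No further items can be added.

I₀ = { [F → . num Y ,], [F → . num b F], [P → . F F ,], [P → . Y ,], [P → . e P ,], [P → .], [P' → . P], [Y → . ,], [Y → . e] }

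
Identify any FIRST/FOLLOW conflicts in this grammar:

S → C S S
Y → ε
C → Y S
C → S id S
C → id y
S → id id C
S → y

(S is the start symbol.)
A FIRST/FOLLOW conflict occurs when a non-terminal N has a nullable alternative N → β (β ⇒* ε) and another alternative N → α with FIRST(α) ∩ FOLLOW(N) ≠ ∅: on such a lookahead the parser cannot decide between expanding α and letting N vanish via β.

Nullable non-terminals: Y.
Y has a nullable alternative but only one production, so nothing to check.

C, S have no nullable alternative, so no FIRST/FOLLOW check is needed there.

No FIRST/FOLLOW conflicts found.

Answer: No FIRST/FOLLOW conflicts.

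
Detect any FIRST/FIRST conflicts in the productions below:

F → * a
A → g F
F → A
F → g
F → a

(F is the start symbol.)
Yes. F → A / F → g on { 'g' }

FIRST sets of the non-terminals at (or reachable through a nullable prefix from) the front of some alternative:
  FIRST(A) = { 'g' }

Productions for F:
  F → * a: FIRST = { '*' }
  F → A: FIRST = { 'g' }
  F → g: FIRST = { 'g' }
  F → a: FIRST = { 'a' }
A has only one production, so no FIRST/FIRST conflict is possible there.

Conflict for F: F → A and F → g
  Overlap: { 'g' }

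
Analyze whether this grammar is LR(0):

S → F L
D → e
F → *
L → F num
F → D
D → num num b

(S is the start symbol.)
Augment with S' → S and build the canonical LR(0) collection (I0 = CLOSURE({[S' → . S]}), then GOTO on every symbol after a dot until no new states appear). It has 12 states:
  I0: { [D → . e], [D → . num num b], [F → . *], [F → . D], [S → . F L], [S' → . S] }  — shift
  I1: { [F → * .] }  — reduce
  I2: { [F → D .] }  — reduce
  I3: { [D → . e], [D → . num num b], [F → . *], [F → . D], [L → . F num], [S → F . L] }  — shift
  I4: { [S' → S .] }  — accept
  I5: { [D → e .] }  — reduce
  I6: { [D → num . num b] }  — shift
  I7: { [D → num num . b] }  — shift
  I8: { [D → num num b .] }  — reduce
  I9: { [L → F . num] }  — shift
  I10: { [S → F L .] }  — reduce
  I11: { [L → F num .] }  — reduce

Every state is either a pure shift/goto state or contains exactly one complete item and nothing to shift — no conflicts. The grammar is LR(0).

Answer: Yes, the grammar is LR(0)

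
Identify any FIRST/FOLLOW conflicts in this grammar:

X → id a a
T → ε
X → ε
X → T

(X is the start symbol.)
No FIRST/FOLLOW conflicts.

A FIRST/FOLLOW conflict occurs when a non-terminal N has a nullable alternative N → β (β ⇒* ε) and another alternative N → α with FIRST(α) ∩ FOLLOW(N) ≠ ∅: on such a lookahead the parser cannot decide between expanding α and letting N vanish via β.

Nullable non-terminals: T, X.
FIRST sets used below: FIRST(T) = { ε }
T has a nullable alternative but only one production, so nothing to check.

X: nullable alternative(s) X → ε, X → T; FOLLOW(X) = { $ }
  X → id a a: FIRST \ {ε} = { 'id' } — disjoint from FOLLOW(X)
  X → ε: FIRST \ {ε} = { } — disjoint from FOLLOW(X)
  X → T: FIRST \ {ε} = { } — disjoint from FOLLOW(X)

No FIRST/FOLLOW conflicts found.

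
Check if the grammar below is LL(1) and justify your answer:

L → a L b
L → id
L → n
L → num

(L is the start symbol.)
For L:
  PREDICT(L → a L b) = { 'a' }
  PREDICT(L → id) = { 'id' }
  PREDICT(L → n) = { 'n' }
  PREDICT(L → num) = { 'num' }

All predict sets are disjoint. The grammar IS LL(1).

Answer: Yes, the grammar is LL(1).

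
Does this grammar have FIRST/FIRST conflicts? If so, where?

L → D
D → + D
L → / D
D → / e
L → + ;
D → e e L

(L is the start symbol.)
FIRST sets of the non-terminals at (or reachable through a nullable prefix from) the front of some alternative:
  FIRST(D) = { '+', '/', 'e' }

Productions for L:
  L → D: FIRST = { '+', '/', 'e' }
  L → / D: FIRST = { '/' }
  L → + ;: FIRST = { '+' }
Productions for D:
  D → + D: FIRST = { '+' }
  D → / e: FIRST = { '/' }
  D → e e L: FIRST = { 'e' }

Conflict for L: L → D and L → / D
  Overlap: { '/' }
Conflict for L: L → D and L → + ;
  Overlap: { '+' }

Answer: Yes. L → D / L → '/' D on { '/' }; L → D / L → '+' ';' on { '+' }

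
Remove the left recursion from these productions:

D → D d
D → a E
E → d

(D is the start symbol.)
D is directly left-recursive. The standard transformation for
  A → A α₁ | ... | A α_m | β₁ | ... | β_n
is
  A  → β₁ A' | ... | β_n A'
  A' → α₁ A' | ... | α_m A' | ε

D → a E becomes D → a E D'
D → D d becomes D' → d D'
Add D' → ε

Productions for other non-terminals are unchanged:
  E → d

Resulting grammar:
D → a E D'
D' → d D'
D' → ε
E → d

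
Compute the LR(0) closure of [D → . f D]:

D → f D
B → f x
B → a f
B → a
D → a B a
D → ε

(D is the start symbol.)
To compute CLOSURE, for each item [A → α.Bβ] where B is a non-terminal, add [B → .γ] for all productions B → γ; repeat for the newly added items until nothing changes.

Start with: [D → . f D]
The dot precedes the terminal f, so nothing is added.

CLOSURE = { [D → . f D] }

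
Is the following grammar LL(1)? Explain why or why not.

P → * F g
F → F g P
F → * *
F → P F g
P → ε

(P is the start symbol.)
A grammar is LL(1) if for each non-terminal N with multiple productions, the predict sets of those productions are pairwise disjoint, where PREDICT(N → α) = (FIRST(α) \ {ε}) ∪ (FOLLOW(N) if α ⇒* ε).

Relevant sets:
  FIRST(F) = { '*' }
  FIRST(P) = { '*', ε }
  FOLLOW(P) = { $, '*', 'g' }

For P:
  PREDICT(P → '*' F g) = { '*' }
  PREDICT(P → ε) = { $, '*', 'g' }
For F:
  PREDICT(F → F g P) = { '*' }
  PREDICT(F → '*' '*') = { '*' }
  PREDICT(F → P F g) = { '*' }

Conflict found: Predict set conflict for P: { '*' }
The grammar is NOT LL(1).

Answer: No. Predict set conflict for P: { '*' }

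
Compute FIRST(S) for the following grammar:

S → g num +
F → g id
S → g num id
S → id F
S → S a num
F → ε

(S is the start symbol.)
{ 'g', 'id' }

From S → g num +:
  - g is a terminal: add 'g' and stop
From S → g num id:
  - g is a terminal: add 'g' and stop
From S → id F:
  - id is a terminal: add 'id' and stop
From S → S a num:
  - S is the symbol being defined: contributes nothing new
    S is not nullable, so stop

Collecting: FIRST(S) = { 'g', 'id' }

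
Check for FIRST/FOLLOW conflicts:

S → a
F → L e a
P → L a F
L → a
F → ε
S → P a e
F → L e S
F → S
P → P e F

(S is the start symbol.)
Nullable non-terminals: F.
FIRST sets used below: FIRST(L) = { 'a' }, FIRST(S) = { 'a' }

F: nullable alternative(s) F → ε; FOLLOW(F) = { 'a', 'e' }
  F → L e a: FIRST \ {ε} = { 'a' } — overlaps FOLLOW(F) on { 'a' }: CONFLICT
  F → ε: FIRST \ {ε} = { } — this is the only nullable alternative, skip
  F → L e S: FIRST \ {ε} = { 'a' } — overlaps FOLLOW(F) on { 'a' }: CONFLICT
  F → S: FIRST \ {ε} = { 'a' } — overlaps FOLLOW(F) on { 'a' }: CONFLICT

L, P, S have no nullable alternative, so no FIRST/FOLLOW check is needed there.

So the grammar has 3 FIRST/FOLLOW conflicts (marked CONFLICT above).

Answer: Yes. F → L e a with FOLLOW(F) on { 'a' }; F → L e S with FOLLOW(F) on { 'a' }; F → S with FOLLOW(F) on { 'a' }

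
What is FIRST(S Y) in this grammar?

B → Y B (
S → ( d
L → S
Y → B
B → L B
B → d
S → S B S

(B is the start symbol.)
FIRST sets of the non-terminals involved (from the grammar, by fixed-point iteration):
  FIRST(S) = { '(' }

To compute FIRST(S Y), process the symbols left to right:
Symbol S is a non-terminal. Add FIRST(S) \ {ε} = { '(' }
S is not nullable (ε ∉ FIRST(S)), so stop here.
FIRST(S Y) = { '(' }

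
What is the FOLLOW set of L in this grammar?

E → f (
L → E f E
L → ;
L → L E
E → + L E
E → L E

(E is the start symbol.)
{ '+', ';', 'f' }

To compute FOLLOW(L), find every occurrence of L on a right-hand side N → α L β: add FIRST(β) \ {ε}, and if β is empty or nullable also add FOLLOW(N). Iterate to a fixed point.

In L → L E: L is followed by E, add FIRST(E) \ {ε} = { '+', ';', 'f' }
In E → + L E: L is followed by E, add FIRST(E) \ {ε} = { '+', ';', 'f' }
In E → L E: L is followed by E, add FIRST(E) \ {ε} = { '+', ';', 'f' }

Taking the union: FOLLOW(L) = { '+', ';', 'f' }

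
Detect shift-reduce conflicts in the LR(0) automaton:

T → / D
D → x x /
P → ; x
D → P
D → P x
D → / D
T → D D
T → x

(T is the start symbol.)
A shift-reduce conflict occurs when an LR(0) state has both:
  - a complete (reduce) item [A → α .] (dot at the end), and
  - a shift item [B → β . c γ] (dot before a terminal).

Augment with T' → T and build the canonical LR(0) collection (I0 = CLOSURE({[T' → . T]}), then GOTO on every symbol after a dot until no new states appear). It has 16 states:
  I0: { [D → . / D], [D → . P x], [D → . P], [D → . x x /], [P → . ; x], [T → . / D], [T → . D D], [T → . x], [T' → . T] }  — shift
  I1: { [D → . / D], [D → . P x], [D → . P], [D → . x x /], [D → / . D], [P → . ; x], [T → / . D] }  — shift
  I2: { [P → ; . x] }  — shift
  I3: { [D → . / D], [D → . P x], [D → . P], [D → . x x /], [P → . ; x], [T → D . D] }  — shift
  I4: { [D → P . x], [D → P .] }  — shift, reduce
  I5: { [T' → T .] }  — accept
  I6: { [D → x . x /], [T → x .] }  — shift, reduce
  I7: { [D → x x . /] }  — shift
  I8: { [D → x x / .] }  — reduce
  I9: { [D → P x .] }  — reduce
  I10: { [D → . / D], [D → . P x], [D → . P], [D → . x x /], [D → / . D], [P → . ; x] }  — shift
  I11: { [T → D D .] }  — reduce
  I12: { [D → x . x /] }  — shift
  I13: { [D → / D .] }  — reduce
  I14: { [P → ; x .] }  — reduce
  I15: { [D → / D .], [T → / D .] }  — 2 reduces

I4 contains reduce item [D → P .] and shift item [D → P . x] — shift-reduce conflict.
I6 contains reduce item [T → x .] and shift item [D → x . x /] — shift-reduce conflict.

Answer: Yes — I4: [D → P .] vs [D → P . x]; I6: [T → x .] vs [D → x . x /]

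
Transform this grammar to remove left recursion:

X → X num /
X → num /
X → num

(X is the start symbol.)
X is directly left-recursive. The standard transformation for
  A → A α₁ | ... | A α_m | β₁ | ... | β_n
is
  A  → β₁ A' | ... | β_n A'
  A' → α₁ A' | ... | α_m A' | ε

X → num / becomes X → num / X'
X → num becomes X → num X'
X → X num / becomes X' → num / X'
Add X' → ε

Resulting grammar:
X → num / X'
X → num X'
X' → num / X'
X' → ε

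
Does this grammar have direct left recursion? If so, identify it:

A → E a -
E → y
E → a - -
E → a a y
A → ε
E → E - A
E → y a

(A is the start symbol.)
Yes, E is left-recursive

Direct left recursion occurs when N → N α for some non-terminal N (the right-hand side begins with the left-hand side itself).

A → E a -: starts with E
E → y: starts with y
E → a - -: starts with a
E → a a y: starts with a
A → ε: starts with ε
E → E - A: LEFT RECURSIVE (starts with E)
E → y a: starts with y

The grammar has direct left recursion on: E.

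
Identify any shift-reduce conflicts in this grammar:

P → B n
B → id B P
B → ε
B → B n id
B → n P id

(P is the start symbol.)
A shift-reduce conflict occurs when an LR(0) state has both:
  - a complete (reduce) item [A → α .] (dot at the end), and
  - a shift item [B → β . c γ] (dot before a terminal).

Augment with P' → P and build the canonical LR(0) collection (I0 = CLOSURE({[P' → . P]}), then GOTO on every symbol after a dot until no new states appear). It has 13 states:
  I0: { [B → . B n id], [B → . id B P], [B → . n P id], [B → .], [P → . B n], [P' → . P] }  — shift, reduce
  I1: { [B → B . n id], [P → B . n] }  — shift
  I2: { [P' → P .] }  — accept
  I3: { [B → . B n id], [B → . id B P], [B → . n P id], [B → .], [B → id . B P] }  — shift, reduce
  I4: { [B → . B n id], [B → . id B P], [B → . n P id], [B → .], [B → n . P id], [P → . B n] }  — shift, reduce
  I5: { [B → n P . id] }  — shift
  I6: { [B → n P id .] }  — reduce
  I7: { [B → . B n id], [B → . id B P], [B → . n P id], [B → .], [B → B . n id], [B → id B . P], [P → . B n] }  — shift, reduce
  I8: { [B → id B P .] }  — reduce
  I9: { [B → . B n id], [B → . id B P], [B → . n P id], [B → .], [B → B n . id], [B → n . P id], [P → . B n] }  — shift, reduce
  I10: { [B → . B n id], [B → . id B P], [B → . n P id], [B → .], [B → B n id .], [B → id . B P] }  — shift, 2 reduces
  I11: { [B → B n . id], [P → B n .] }  — shift, reduce
  I12: { [B → B n id .] }  — reduce

I0 contains reduce item [B → .] and shift items [B → . id B P], [B → . n P id] — shift-reduce conflict.
I3 contains reduce item [B → .] and shift items [B → . id B P], [B → . n P id] — shift-reduce conflict.
I4 contains reduce item [B → .] and shift items [B → . id B P], [B → . n P id] — shift-reduce conflict.
I7 contains reduce item [B → .] and shift items [B → B . n id], [B → . id B P], [B → . n P id] — shift-reduce conflict.
I9 contains reduce item [B → .] and shift items [B → B n . id], [B → . id B P], [B → . n P id] — shift-reduce conflict.
I10 contains reduce items [B → .], [B → B n id .] and shift items [B → . id B P], [B → . n P id] — shift-reduce conflict.
I11 contains reduce item [P → B n .] and shift item [B → B n . id] — shift-reduce conflict.

Answer: Yes — I0: [B → .] vs [B → . id B P]; I3: [B → .] vs [B → . id B P]; I4: [B → .] vs [B → . id B P]; I7: [B → .] vs [B → B . n id]; I9: [B → .] vs [B → B n . id]; I10: [B → .] vs [B → . id B P]; I11: [P → B n .] vs [B → B n . id]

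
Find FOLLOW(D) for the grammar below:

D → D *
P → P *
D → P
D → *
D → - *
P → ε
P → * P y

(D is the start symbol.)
D is the start symbol, so $ ∈ FOLLOW(D).
In D → D *: D is followed by '*', add FIRST('*') \ {ε} = { '*' }

Taking the union: FOLLOW(D) = { $, '*' }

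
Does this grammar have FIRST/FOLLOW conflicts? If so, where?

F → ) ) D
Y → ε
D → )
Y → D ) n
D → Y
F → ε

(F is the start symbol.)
Yes. Y → D ')' n with FOLLOW(Y) on { ')' }; D → ')' with FOLLOW(D) on { ')' }

Nullable non-terminals: D, F, Y.
FIRST sets used below: FIRST(Y) = { ')', ε }, FIRST(D) = { ')', ε }

D: nullable alternative(s) D → Y; FOLLOW(D) = { $, ')' }
  D → ): FIRST \ {ε} = { ')' } — overlaps FOLLOW(D) on { ')' }: CONFLICT
  D → Y: FIRST \ {ε} = { ')' } — this is the only nullable alternative, skip

F: nullable alternative(s) F → ε; FOLLOW(F) = { $ }
  F → ) ) D: FIRST \ {ε} = { ')' } — disjoint from FOLLOW(F)
  F → ε: FIRST \ {ε} = { } — this is the only nullable alternative, skip

Y: nullable alternative(s) Y → ε; FOLLOW(Y) = { $, ')' }
  Y → ε: FIRST \ {ε} = { } — this is the only nullable alternative, skip
  Y → D ) n: FIRST \ {ε} = { ')' } — overlaps FOLLOW(Y) on { ')' }: CONFLICT

So the grammar has 2 FIRST/FOLLOW conflicts (marked CONFLICT above).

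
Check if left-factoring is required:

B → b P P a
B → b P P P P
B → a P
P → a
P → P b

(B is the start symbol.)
Left-factoring is needed when two productions for the same non-terminal
share a common prefix on the right-hand side.

Productions for B:
  B → b P P a
  B → b P P P P
  B → a P
Productions for P:
  P → a
  P → P b

Found common prefix 'b P P' in productions for B

Answer: Yes, B has productions with common prefix 'b P P'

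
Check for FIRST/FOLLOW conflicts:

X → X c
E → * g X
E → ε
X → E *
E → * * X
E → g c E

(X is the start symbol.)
A FIRST/FOLLOW conflict occurs when a non-terminal N has a nullable alternative N → β (β ⇒* ε) and another alternative N → α with FIRST(α) ∩ FOLLOW(N) ≠ ∅: on such a lookahead the parser cannot decide between expanding α and letting N vanish via β.

Nullable non-terminals: E.

E: nullable alternative(s) E → ε; FOLLOW(E) = { '*' }
  E → * g X: FIRST \ {ε} = { '*' } — overlaps FOLLOW(E) on { '*' }: CONFLICT
  E → ε: FIRST \ {ε} = { } — this is the only nullable alternative, skip
  E → * * X: FIRST \ {ε} = { '*' } — overlaps FOLLOW(E) on { '*' }: CONFLICT
  E → g c E: FIRST \ {ε} = { 'g' } — disjoint from FOLLOW(E)

X has no nullable alternative, so no FIRST/FOLLOW check is needed there.

So the grammar has 2 FIRST/FOLLOW conflicts (marked CONFLICT above).

Answer: Yes. E → '*' g X with FOLLOW(E) on { '*' }; E → '*' '*' X with FOLLOW(E) on { '*' }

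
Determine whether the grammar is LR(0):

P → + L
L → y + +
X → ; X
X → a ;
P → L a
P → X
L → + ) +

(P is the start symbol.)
Yes, the grammar is LR(0)

Augment with P' → P and build the canonical LR(0) collection (I0 = CLOSURE({[P' → . P]}), then GOTO on every symbol after a dot until no new states appear). It has 17 states:
  I0: { [L → . + ) +], [L → . y + +], [P → . + L], [P → . L a], [P → . X], [P' → . P], [X → . ; X], [X → . a ;] }  — shift
  I1: { [L → + . ) +], [L → . + ) +], [L → . y + +], [P → + . L] }  — shift
  I2: { [X → . ; X], [X → . a ;], [X → ; . X] }  — shift
  I3: { [P → L . a] }  — shift
  I4: { [P' → P .] }  — accept
  I5: { [P → X .] }  — reduce
  I6: { [X → a . ;] }  — shift
  I7: { [L → y . + +] }  — shift
  I8: { [L → y + . +] }  — shift
  I9: { [L → y + + .] }  — reduce
  I10: { [X → a ; .] }  — reduce
  I11: { [P → L a .] }  — reduce
  I12: { [X → ; X .] }  — reduce
  I13: { [L → + ) . +] }  — shift
  I14: { [L → + . ) +] }  — shift
  I15: { [P → + L .] }  — reduce
  I16: { [L → + ) + .] }  — reduce

Every state is either a pure shift/goto state or contains exactly one complete item and nothing to shift — no conflicts. The grammar is LR(0).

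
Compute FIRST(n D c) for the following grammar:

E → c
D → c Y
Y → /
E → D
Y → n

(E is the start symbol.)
{ 'n' }

To compute FIRST(n D c), process the symbols left to right:
Symbol n is a terminal. Add 'n' and stop.
FIRST(n D c) = { 'n' }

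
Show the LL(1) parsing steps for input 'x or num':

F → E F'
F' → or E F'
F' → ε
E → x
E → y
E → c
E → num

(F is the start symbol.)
LL(1) parsing maintains a stack (initially the start symbol over $) and the input. At each step: if the stack top is a terminal, match it against the current input token; if it is a non-terminal N, replace it with the RHS of M[N, lookahead] (the unique production whose predict set contains the lookahead).

Stack is shown with the top on the left.

Stack      Input       Action
-----------------------------
F $        x or num $  output F → E F'
E F' $     x or num $  output E → x
x F' $     x or num $  match 'x'
F' $       or num $    output F' → or E F'
or E F' $  or num $    match 'or'
E F' $     num $       output E → num
num F' $   num $       match 'num'
F' $       $           output F' → ε
$          $           accept

The string is accepted.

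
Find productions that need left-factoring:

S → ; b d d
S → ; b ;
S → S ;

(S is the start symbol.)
Left-factoring is needed when two productions for the same non-terminal
share a common prefix on the right-hand side.

Productions for S:
  S → ; b d d
  S → ; b ;
  S → S ;

Found common prefix '; b' in productions for S

Answer: Yes, S has productions with common prefix '; b'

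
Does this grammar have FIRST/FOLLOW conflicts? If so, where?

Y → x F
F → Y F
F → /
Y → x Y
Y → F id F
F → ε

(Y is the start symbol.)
A FIRST/FOLLOW conflict occurs when a non-terminal N has a nullable alternative N → β (β ⇒* ε) and another alternative N → α with FIRST(α) ∩ FOLLOW(N) ≠ ∅: on such a lookahead the parser cannot decide between expanding α and letting N vanish via β.

Nullable non-terminals: F.
FIRST sets used below: FIRST(Y) = { '/', 'id', 'x' }

F: nullable alternative(s) F → ε; FOLLOW(F) = { $, '/', 'id', 'x' }
  F → Y F: FIRST \ {ε} = { '/', 'id', 'x' } — overlaps FOLLOW(F) on { '/', 'id', 'x' }: CONFLICT
  F → /: FIRST \ {ε} = { '/' } — overlaps FOLLOW(F) on { '/' }: CONFLICT
  F → ε: FIRST \ {ε} = { } — this is the only nullable alternative, skip

Y has no nullable alternative, so no FIRST/FOLLOW check is needed there.

So the grammar has 2 FIRST/FOLLOW conflicts (marked CONFLICT above).

Answer: Yes. F → Y F with FOLLOW(F) on { '/', 'id', 'x' }; F → '/' with FOLLOW(F) on { '/' }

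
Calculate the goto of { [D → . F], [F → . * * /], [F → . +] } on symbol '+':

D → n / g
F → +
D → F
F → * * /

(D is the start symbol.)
{ [F → + .] }

GOTO(I, '+') = CLOSURE({ [A → αX.β] : [A → α.Xβ] ∈ I, X = '+' })

Items with dot before '+', with the dot advanced:
  [F → . +] → [F → + .]
Closure adds nothing (no advanced item has the dot before a non-terminal).

GOTO = { [F → + .] }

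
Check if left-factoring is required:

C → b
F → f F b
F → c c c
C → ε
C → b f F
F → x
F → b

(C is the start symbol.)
Left-factoring is needed when two productions for the same non-terminal
share a common prefix on the right-hand side.

Productions for C:
  C → b
  C → ε
  C → b f F
Productions for F:
  F → f F b
  F → c c c
  F → x
  F → b

Found common prefix 'b' in productions for C

Answer: Yes, C has productions with common prefix 'b'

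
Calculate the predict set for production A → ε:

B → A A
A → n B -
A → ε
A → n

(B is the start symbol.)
{ $, '-', 'n' }

PREDICT(A → ε) = (FIRST(RHS) \ {ε}) ∪ (FOLLOW(A) if ε ∈ FIRST(RHS), i.e. RHS ⇒* ε)
The right-hand side is ε (FIRST(ε) = { ε }), so the predict set is FOLLOW(A) = { $, '-', 'n' }
PREDICT(A → ε) = { $, '-', 'n' }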